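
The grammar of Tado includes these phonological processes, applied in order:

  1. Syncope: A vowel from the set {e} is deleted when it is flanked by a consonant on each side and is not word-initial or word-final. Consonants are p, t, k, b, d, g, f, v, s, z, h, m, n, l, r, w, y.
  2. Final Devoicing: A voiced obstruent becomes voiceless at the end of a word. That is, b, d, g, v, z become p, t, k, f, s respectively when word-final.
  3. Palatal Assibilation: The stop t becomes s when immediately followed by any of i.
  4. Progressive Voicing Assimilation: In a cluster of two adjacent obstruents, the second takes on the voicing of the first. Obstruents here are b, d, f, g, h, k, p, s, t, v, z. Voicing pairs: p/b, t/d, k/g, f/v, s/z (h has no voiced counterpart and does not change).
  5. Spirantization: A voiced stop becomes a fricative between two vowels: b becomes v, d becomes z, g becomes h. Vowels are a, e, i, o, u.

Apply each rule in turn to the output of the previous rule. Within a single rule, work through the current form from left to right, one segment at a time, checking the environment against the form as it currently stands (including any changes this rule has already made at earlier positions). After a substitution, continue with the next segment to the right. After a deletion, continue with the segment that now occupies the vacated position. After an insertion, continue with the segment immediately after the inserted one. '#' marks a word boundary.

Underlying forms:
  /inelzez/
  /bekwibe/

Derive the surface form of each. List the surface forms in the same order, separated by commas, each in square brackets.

/inelzez/:
  1 Syncope: [inelzez] → [inlzz]
  2 Final Devoicing: [inlzz] → [inlzs]
  3 Palatal Assibilation: no change — [inlzs]
  4 Progressive Voicing Assimilation: [inlzs] → [inlzz]
  5 Spirantization: no change — [inlzz]
/bekwibe/:
  1 Syncope: [bekwibe] → [bkwibe]
  2 Final Devoicing: no change — [bkwibe]
  3 Palatal Assibilation: no change — [bkwibe]
  4 Progressive Voicing Assimilation: [bkwibe] → [bgwibe]
  5 Spirantization: [bgwibe] → [bgwive]

[inlzz], [bgwive]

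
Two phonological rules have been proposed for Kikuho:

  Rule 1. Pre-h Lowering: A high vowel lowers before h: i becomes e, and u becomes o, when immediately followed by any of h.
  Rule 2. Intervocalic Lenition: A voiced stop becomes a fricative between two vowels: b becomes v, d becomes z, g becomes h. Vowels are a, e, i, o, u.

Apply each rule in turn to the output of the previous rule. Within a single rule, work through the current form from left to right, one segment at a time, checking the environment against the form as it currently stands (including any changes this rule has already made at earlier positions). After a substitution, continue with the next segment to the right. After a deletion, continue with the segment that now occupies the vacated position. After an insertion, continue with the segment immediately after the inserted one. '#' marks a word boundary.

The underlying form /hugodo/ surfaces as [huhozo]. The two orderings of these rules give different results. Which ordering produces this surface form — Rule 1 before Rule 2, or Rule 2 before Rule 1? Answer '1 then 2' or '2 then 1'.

Order 1 then 2:
  1 Pre-h Lowering: no change — [hugodo]
  2 Intervocalic Lenition: [hugodo] → [huhozo]
  result: [huhozo]
Order 2 then 1:
  2 Intervocalic Lenition: [hugodo] → [huhozo]
  1 Pre-h Lowering: [huhozo] → [hohozo]
  result: [hohozo]

1 then 2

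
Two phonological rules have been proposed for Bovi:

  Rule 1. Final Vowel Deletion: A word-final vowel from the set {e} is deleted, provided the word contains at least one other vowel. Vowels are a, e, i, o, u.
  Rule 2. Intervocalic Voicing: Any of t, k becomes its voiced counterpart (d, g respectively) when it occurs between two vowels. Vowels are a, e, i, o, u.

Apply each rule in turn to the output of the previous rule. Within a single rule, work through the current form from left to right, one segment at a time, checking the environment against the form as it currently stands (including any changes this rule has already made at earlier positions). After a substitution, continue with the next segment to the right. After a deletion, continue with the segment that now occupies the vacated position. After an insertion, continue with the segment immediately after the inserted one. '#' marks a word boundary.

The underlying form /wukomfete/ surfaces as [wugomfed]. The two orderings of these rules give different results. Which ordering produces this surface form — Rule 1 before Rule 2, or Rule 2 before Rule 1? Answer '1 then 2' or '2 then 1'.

Order 1 then 2:
  1 Final Vowel Deletion: [wukomfete] → [wukomfet]
  2 Intervocalic Voicing: [wukomfet] → [wugomfet]
  result: [wugomfet]
Order 2 then 1:
  2 Intervocalic Voicing: [wukomfete] → [wugomfede]
  1 Final Vowel Deletion: [wugomfede] → [wugomfed]
  result: [wugomfed]

2 then 1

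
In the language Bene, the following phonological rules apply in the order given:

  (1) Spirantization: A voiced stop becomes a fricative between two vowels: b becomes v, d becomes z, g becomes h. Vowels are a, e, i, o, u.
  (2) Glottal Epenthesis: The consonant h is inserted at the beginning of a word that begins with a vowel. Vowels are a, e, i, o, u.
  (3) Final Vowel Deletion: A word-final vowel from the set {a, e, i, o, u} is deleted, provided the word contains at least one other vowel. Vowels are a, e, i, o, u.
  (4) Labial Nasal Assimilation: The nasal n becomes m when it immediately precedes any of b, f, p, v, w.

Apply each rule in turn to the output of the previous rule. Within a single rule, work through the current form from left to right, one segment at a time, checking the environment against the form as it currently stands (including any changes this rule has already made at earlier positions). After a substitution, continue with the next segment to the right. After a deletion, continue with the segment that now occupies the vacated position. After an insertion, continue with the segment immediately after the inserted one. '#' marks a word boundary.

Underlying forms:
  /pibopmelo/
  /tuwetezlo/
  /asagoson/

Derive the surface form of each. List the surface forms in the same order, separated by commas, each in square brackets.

/pibopmelo/:
  (1) Spirantization: [pibopmelo] → [pivopmelo]
  (2) Glottal Epenthesis: no change — [pivopmelo]
  (3) Final Vowel Deletion: [pivopmelo] → [pivopmel]
  (4) Labial Nasal Assimilation: no change — [pivopmel]
/tuwetezlo/:
  (1) Spirantization: no change — [tuwetezlo]
  (2) Glottal Epenthesis: no change — [tuwetezlo]
  (3) Final Vowel Deletion: [tuwetezlo] → [tuwetezl]
  (4) Labial Nasal Assimilation: no change — [tuwetezl]
/asagoson/:
  (1) Spirantization: [asagoson] → [asahoson]
  (2) Glottal Epenthesis: [asahoson] → [hasahoson]
  (3) Final Vowel Deletion: no change — [hasahoson]
  (4) Labial Nasal Assimilation: no change — [hasahoson]

[pivopmel], [tuwetezl], [hasahoson]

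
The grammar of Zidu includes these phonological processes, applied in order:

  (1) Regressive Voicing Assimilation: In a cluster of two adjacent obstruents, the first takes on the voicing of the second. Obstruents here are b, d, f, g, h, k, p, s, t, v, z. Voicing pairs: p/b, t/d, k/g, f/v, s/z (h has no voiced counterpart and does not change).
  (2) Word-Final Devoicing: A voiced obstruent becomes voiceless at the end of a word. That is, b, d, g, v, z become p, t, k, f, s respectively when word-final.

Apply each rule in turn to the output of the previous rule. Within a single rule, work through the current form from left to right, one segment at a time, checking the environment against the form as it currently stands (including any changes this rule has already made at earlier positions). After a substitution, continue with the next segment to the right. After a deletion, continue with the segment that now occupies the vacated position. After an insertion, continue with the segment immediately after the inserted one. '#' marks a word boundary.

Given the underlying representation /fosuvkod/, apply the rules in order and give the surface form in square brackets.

(1) Regressive Voicing Assimilation: [fosuvkod] → [fosufkod]
(2) Word-Final Devoicing: [fosufkod] → [fosufkot]

[fosufkot]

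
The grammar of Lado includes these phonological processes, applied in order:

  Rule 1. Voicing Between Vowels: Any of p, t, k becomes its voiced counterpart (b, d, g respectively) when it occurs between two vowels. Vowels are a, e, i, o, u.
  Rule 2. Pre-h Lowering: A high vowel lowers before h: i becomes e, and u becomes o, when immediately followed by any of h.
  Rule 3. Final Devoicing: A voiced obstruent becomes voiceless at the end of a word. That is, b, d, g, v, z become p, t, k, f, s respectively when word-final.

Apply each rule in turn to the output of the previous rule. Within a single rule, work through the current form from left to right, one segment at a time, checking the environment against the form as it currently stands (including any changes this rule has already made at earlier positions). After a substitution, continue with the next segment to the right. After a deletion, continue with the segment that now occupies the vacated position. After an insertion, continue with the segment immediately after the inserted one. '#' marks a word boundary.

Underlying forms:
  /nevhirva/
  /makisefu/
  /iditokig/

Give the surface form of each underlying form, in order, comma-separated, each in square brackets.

/nevhirva/:
  Rule 1 Voicing Between Vowels: no change — [nevhirva]
  Rule 2 Pre-h Lowering: no change — [nevhirva]
  Rule 3 Final Devoicing: no change — [nevhirva]
/makisefu/:
  Rule 1 Voicing Between Vowels: [makisefu] → [magisefu]
  Rule 2 Pre-h Lowering: no change — [magisefu]
  Rule 3 Final Devoicing: no change — [magisefu]
/iditokig/:
  Rule 1 Voicing Between Vowels: [iditokig] → [ididogig]
  Rule 2 Pre-h Lowering: no change — [ididogig]
  Rule 3 Final Devoicing: [ididogig] → [ididogik]

[nevhirva], [magisefu], [ididogik]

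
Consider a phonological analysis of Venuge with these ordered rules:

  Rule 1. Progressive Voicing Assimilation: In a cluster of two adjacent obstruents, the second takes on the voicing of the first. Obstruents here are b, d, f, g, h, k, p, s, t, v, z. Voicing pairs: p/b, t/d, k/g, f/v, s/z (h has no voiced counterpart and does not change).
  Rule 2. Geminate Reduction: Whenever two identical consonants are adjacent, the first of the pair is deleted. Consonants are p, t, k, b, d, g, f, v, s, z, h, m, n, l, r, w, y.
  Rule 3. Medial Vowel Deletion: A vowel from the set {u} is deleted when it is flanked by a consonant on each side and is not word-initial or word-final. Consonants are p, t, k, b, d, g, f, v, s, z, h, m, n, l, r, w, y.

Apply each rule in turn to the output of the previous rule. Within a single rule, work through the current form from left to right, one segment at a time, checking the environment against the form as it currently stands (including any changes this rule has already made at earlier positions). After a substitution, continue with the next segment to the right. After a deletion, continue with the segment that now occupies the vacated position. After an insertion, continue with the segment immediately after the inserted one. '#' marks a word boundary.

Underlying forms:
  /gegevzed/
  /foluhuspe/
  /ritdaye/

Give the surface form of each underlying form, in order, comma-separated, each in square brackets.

/gegevzed/:
  Rule 1 Progressive Voicing Assimilation: no change — [gegevzed]
  Rule 2 Geminate Reduction: no change — [gegevzed]
  Rule 3 Medial Vowel Deletion: no change — [gegevzed]
/foluhuspe/:
  Rule 1 Progressive Voicing Assimilation: no change — [foluhuspe]
  Rule 2 Geminate Reduction: no change — [foluhuspe]
  Rule 3 Medial Vowel Deletion: [foluhuspe] → [folhspe]
/ritdaye/:
  Rule 1 Progressive Voicing Assimilation: [ritdaye] → [rittaye]
  Rule 2 Geminate Reduction: [rittaye] → [ritaye]
  Rule 3 Medial Vowel Deletion: no change — [ritaye]

[gegevzed], [folhspe], [ritaye]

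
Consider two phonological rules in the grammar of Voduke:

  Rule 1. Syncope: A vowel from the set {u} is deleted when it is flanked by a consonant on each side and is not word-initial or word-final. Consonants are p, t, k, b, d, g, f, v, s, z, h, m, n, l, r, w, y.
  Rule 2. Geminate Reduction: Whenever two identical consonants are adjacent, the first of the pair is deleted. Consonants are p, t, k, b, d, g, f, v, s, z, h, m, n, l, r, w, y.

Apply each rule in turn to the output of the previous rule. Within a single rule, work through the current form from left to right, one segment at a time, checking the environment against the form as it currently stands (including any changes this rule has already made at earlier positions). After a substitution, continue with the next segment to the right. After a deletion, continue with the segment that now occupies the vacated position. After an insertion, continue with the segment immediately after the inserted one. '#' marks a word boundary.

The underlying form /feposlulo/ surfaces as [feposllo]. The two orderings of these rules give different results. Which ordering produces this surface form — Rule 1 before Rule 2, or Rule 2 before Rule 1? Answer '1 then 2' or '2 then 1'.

Order 1 then 2:
  1 Syncope: [feposlulo] → [feposllo]
  2 Geminate Reduction: [feposllo] → [feposlo]
  result: [feposlo]
Order 2 then 1:
  2 Geminate Reduction: no change — [feposlulo]
  1 Syncope: [feposlulo] → [feposllo]
  result: [feposllo]

2 then 1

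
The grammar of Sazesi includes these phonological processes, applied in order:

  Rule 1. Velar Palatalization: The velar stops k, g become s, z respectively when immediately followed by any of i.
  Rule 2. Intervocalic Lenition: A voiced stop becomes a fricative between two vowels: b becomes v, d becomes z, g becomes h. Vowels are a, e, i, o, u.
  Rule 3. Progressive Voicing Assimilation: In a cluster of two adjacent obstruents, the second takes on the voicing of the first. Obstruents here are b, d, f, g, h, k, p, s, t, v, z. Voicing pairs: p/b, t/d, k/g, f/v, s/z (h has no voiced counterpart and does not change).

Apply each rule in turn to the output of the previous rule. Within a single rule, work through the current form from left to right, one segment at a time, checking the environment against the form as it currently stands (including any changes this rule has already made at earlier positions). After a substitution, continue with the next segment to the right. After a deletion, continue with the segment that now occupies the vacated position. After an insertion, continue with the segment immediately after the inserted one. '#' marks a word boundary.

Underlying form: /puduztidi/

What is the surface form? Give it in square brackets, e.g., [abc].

[puzuzdizi]

Rule 1 Velar Palatalization: no change — [puduztidi]
Rule 2 Intervocalic Lenition: [puduztidi] → [puzuztizi]
Rule 3 Progressive Voicing Assimilation: [puzuztizi] → [puzuzdizi]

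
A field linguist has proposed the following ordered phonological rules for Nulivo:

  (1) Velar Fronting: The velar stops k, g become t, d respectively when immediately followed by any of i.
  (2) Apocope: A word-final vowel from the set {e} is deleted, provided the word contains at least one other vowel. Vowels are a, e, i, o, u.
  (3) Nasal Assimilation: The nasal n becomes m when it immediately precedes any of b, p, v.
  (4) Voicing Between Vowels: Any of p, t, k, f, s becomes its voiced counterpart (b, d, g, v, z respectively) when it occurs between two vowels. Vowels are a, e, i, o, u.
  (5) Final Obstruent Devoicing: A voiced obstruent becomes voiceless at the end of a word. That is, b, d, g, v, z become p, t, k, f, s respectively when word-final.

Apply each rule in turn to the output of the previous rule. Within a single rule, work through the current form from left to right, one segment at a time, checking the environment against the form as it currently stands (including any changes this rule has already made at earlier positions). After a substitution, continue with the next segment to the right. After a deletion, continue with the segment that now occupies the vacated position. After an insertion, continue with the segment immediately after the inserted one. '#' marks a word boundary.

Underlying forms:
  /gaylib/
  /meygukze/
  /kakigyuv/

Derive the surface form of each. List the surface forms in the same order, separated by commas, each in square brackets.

/gaylib/:
  (1) Velar Fronting: no change — [gaylib]
  (2) Apocope: no change — [gaylib]
  (3) Nasal Assimilation: no change — [gaylib]
  (4) Voicing Between Vowels: no change — [gaylib]
  (5) Final Obstruent Devoicing: [gaylib] → [gaylip]
/meygukze/:
  (1) Velar Fronting: no change — [meygukze]
  (2) Apocope: [meygukze] → [meygukz]
  (3) Nasal Assimilation: no change — [meygukz]
  (4) Voicing Between Vowels: no change — [meygukz]
  (5) Final Obstruent Devoicing: [meygukz] → [meyguks]
/kakigyuv/:
  (1) Velar Fronting: [kakigyuv] → [katigyuv]
  (2) Apocope: no change — [katigyuv]
  (3) Nasal Assimilation: no change — [katigyuv]
  (4) Voicing Between Vowels: [katigyuv] → [kadigyuv]
  (5) Final Obstruent Devoicing: [kadigyuv] → [kadigyuf]

[gaylip], [meyguks], [kadigyuf]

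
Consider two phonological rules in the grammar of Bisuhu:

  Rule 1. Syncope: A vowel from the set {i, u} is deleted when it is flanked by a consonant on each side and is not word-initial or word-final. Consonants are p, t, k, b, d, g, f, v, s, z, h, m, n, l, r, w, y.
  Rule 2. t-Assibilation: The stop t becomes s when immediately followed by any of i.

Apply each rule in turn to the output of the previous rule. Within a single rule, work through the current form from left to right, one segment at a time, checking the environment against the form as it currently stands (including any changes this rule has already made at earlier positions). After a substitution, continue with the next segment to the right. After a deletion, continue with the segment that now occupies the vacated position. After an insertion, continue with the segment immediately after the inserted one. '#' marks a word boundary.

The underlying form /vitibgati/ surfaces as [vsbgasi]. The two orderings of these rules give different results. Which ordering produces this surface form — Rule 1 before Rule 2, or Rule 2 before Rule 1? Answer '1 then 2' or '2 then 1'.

Order 1 then 2:
  1 Syncope: [vitibgati] → [vtbgati]
  2 t-Assibilation: [vtbgati] → [vtbgasi]
  result: [vtbgasi]
Order 2 then 1:
  2 t-Assibilation: [vitibgati] → [visibgasi]
  1 Syncope: [visibgasi] → [vsbgasi]
  result: [vsbgasi]

2 then 1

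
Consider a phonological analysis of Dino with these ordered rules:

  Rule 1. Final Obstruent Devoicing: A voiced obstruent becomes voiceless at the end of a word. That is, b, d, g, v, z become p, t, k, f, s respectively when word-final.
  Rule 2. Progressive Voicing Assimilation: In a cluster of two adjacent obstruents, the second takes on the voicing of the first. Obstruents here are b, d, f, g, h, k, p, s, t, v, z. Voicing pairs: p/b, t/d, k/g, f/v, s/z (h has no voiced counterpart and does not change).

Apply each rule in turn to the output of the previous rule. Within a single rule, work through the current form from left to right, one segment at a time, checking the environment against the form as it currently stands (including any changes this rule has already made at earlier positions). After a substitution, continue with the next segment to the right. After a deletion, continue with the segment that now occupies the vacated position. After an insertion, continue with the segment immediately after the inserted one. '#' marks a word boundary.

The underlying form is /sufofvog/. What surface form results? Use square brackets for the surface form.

Rule 1 Final Obstruent Devoicing: [sufofvog] → [sufofvok]
Rule 2 Progressive Voicing Assimilation: [sufofvok] → [sufoffok]

[sufoffok]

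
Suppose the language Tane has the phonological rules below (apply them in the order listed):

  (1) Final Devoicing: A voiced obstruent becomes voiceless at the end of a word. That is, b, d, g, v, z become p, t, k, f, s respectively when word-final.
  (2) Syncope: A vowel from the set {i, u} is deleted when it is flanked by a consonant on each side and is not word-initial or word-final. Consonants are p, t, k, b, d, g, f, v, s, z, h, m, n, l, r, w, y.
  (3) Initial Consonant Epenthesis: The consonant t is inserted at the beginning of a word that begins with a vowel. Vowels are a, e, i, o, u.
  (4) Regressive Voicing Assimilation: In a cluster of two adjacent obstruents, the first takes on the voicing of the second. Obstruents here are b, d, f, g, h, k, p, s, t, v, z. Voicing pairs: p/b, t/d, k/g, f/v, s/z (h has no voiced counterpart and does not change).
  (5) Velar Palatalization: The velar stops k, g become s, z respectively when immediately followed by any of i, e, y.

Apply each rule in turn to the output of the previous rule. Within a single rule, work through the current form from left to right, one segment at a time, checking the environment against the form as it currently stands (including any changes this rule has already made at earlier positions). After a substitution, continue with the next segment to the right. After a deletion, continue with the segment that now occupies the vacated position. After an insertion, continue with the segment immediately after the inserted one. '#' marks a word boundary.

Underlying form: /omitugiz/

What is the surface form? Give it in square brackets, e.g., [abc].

(1) Final Devoicing: [omitugiz] → [omitugis]
(2) Syncope: [omitugis] → [omtgs]
(3) Initial Consonant Epenthesis: [omtgs] → [tomtgs]
(4) Regressive Voicing Assimilation: [tomtgs] → [tomdks]
(5) Velar Palatalization: no change — [tomdks]

[tomdks]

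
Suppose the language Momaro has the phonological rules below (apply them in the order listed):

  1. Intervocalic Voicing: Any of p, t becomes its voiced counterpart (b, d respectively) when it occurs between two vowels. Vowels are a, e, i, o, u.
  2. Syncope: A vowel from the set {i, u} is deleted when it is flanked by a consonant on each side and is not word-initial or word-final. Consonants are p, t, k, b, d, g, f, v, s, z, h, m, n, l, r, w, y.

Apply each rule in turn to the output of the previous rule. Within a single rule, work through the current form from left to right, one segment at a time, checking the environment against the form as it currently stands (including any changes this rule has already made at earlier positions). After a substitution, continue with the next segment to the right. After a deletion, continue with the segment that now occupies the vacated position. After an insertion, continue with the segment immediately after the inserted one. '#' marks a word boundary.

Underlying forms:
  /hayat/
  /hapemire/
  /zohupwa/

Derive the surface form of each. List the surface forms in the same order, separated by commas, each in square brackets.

/hayat/:
  1 Intervocalic Voicing: no change — [hayat]
  2 Syncope: no change — [hayat]
/hapemire/:
  1 Intervocalic Voicing: [hapemire] → [habemire]
  2 Syncope: [habemire] → [habemre]
/zohupwa/:
  1 Intervocalic Voicing: no change — [zohupwa]
  2 Syncope: [zohupwa] → [zohpwa]

[hayat], [habemre], [zohpwa]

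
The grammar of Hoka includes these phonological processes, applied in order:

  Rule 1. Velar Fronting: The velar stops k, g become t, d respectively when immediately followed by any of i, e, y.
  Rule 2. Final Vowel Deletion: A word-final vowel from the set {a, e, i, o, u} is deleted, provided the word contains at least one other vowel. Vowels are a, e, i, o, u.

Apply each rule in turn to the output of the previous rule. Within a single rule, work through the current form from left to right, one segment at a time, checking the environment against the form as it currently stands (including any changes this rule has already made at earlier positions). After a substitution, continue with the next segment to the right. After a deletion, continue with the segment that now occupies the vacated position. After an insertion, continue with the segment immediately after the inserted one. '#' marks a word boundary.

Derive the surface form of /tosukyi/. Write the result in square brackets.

Rule 1 Velar Fronting: [tosukyi] → [tosutyi]
Rule 2 Final Vowel Deletion: [tosutyi] → [tosuty]

[tosuty]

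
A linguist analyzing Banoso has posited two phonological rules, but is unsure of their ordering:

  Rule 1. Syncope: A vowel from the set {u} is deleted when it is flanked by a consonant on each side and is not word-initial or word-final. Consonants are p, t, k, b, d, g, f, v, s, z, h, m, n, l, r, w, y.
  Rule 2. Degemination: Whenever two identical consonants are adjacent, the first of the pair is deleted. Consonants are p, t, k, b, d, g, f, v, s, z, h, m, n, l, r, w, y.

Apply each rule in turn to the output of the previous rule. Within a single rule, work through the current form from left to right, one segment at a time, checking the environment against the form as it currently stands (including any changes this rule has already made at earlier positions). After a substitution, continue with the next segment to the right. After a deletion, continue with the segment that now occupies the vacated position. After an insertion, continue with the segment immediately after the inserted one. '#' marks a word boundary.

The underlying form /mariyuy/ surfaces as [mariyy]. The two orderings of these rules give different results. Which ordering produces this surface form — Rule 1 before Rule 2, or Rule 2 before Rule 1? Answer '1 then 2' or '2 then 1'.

Order 1 then 2:
  1 Syncope: [mariyuy] → [mariyy]
  2 Degemination: [mariyy] → [mariy]
  result: [mariy]
Order 2 then 1:
  2 Degemination: no change — [mariyuy]
  1 Syncope: [mariyuy] → [mariyy]
  result: [mariyy]

2 then 1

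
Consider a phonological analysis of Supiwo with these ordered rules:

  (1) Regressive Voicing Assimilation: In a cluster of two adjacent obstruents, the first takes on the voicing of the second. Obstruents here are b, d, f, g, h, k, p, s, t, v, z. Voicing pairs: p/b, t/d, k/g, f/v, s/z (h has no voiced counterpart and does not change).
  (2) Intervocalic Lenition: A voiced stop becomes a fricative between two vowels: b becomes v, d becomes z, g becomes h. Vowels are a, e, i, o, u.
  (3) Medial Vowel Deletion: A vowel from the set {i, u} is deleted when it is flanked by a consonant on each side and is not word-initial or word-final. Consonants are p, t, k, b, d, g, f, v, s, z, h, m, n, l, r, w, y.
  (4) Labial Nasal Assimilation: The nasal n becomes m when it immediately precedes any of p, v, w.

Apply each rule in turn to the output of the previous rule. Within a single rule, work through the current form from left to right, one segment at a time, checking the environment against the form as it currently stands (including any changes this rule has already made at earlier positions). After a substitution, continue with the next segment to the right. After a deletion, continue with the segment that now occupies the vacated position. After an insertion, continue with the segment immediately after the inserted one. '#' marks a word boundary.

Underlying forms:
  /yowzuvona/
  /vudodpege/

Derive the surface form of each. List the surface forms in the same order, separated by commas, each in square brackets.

[yowzvona], [vzotpehe]

/yowzuvona/:
  (1) Regressive Voicing Assimilation: no change — [yowzuvona]
  (2) Intervocalic Lenition: no change — [yowzuvona]
  (3) Medial Vowel Deletion: [yowzuvona] → [yowzvona]
  (4) Labial Nasal Assimilation: no change — [yowzvona]
/vudodpege/:
  (1) Regressive Voicing Assimilation: [vudodpege] → [vudotpege]
  (2) Intervocalic Lenition: [vudotpege] → [vuzotpehe]
  (3) Medial Vowel Deletion: [vuzotpehe] → [vzotpehe]
  (4) Labial Nasal Assimilation: no change — [vzotpehe]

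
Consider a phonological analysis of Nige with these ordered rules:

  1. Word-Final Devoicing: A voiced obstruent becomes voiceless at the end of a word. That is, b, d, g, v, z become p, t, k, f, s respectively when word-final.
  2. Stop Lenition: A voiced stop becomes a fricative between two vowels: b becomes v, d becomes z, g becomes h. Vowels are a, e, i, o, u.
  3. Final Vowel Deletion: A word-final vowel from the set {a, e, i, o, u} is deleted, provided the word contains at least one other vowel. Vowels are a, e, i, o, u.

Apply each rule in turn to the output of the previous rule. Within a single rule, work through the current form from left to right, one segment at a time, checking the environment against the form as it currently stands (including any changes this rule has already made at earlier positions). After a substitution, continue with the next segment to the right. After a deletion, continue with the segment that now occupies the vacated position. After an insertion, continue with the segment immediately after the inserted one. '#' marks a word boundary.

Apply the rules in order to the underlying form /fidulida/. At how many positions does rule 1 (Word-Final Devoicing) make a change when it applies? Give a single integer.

0

1 Word-Final Devoicing: no change — [fidulida]
2 Stop Lenition: [fidulida] → [fizuliza]
3 Final Vowel Deletion: [fizuliza] → [fizuliz]
Rule 1 changed 0 position(s).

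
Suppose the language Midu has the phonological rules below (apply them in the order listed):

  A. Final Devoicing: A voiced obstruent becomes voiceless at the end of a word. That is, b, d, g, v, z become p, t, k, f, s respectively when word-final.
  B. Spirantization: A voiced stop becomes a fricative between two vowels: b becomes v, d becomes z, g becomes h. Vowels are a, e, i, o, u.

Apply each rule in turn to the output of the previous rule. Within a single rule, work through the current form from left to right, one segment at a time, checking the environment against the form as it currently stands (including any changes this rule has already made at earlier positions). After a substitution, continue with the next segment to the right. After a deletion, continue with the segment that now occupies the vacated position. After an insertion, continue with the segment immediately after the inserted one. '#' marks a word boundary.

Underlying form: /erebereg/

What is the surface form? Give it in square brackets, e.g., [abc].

A Final Devoicing: [erebereg] → [ereberek]
B Spirantization: [ereberek] → [ereverek]

[ereverek]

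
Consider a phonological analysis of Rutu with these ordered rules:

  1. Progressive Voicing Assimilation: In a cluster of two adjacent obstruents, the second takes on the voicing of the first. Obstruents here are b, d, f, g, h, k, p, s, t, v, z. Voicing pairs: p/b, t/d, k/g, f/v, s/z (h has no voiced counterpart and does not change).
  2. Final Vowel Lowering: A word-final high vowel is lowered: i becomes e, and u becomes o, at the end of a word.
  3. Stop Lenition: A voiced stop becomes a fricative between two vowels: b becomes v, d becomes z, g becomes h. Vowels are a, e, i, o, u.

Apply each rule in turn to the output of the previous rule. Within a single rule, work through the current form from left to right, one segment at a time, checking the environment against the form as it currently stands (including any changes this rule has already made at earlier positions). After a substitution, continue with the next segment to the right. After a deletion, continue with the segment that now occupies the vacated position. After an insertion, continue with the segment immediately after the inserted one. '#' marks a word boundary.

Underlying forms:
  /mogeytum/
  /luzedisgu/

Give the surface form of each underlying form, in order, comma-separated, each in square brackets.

/mogeytum/:
  1 Progressive Voicing Assimilation: no change — [mogeytum]
  2 Final Vowel Lowering: no change — [mogeytum]
  3 Stop Lenition: [mogeytum] → [moheytum]
/luzedisgu/:
  1 Progressive Voicing Assimilation: [luzedisgu] → [luzedisku]
  2 Final Vowel Lowering: [luzedisku] → [luzedisko]
  3 Stop Lenition: [luzedisko] → [luzezisko]

[moheytum], [luzezisko]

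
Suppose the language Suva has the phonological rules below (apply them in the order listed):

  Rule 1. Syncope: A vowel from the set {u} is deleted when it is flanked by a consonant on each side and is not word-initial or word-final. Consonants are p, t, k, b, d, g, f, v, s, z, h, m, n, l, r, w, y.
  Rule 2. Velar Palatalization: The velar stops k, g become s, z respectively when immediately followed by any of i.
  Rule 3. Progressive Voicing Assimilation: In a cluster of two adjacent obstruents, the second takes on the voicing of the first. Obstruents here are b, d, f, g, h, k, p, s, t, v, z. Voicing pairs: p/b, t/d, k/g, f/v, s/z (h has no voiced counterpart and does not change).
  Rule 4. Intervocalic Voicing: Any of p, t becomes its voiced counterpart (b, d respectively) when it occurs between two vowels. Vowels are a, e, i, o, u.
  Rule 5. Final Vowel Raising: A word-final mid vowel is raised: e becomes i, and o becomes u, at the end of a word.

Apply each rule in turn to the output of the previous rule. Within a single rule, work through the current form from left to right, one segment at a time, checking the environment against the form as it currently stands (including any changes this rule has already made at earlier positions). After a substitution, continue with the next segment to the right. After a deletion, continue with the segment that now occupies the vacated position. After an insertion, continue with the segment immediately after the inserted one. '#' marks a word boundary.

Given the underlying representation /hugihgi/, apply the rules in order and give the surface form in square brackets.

[hsihsi]

Rule 1 Syncope: [hugihgi] → [hgihgi]
Rule 2 Velar Palatalization: [hgihgi] → [hzihzi]
Rule 3 Progressive Voicing Assimilation: [hzihzi] → [hsihsi]
Rule 4 Intervocalic Voicing: no change — [hsihsi]
Rule 5 Final Vowel Raising: no change — [hsihsi]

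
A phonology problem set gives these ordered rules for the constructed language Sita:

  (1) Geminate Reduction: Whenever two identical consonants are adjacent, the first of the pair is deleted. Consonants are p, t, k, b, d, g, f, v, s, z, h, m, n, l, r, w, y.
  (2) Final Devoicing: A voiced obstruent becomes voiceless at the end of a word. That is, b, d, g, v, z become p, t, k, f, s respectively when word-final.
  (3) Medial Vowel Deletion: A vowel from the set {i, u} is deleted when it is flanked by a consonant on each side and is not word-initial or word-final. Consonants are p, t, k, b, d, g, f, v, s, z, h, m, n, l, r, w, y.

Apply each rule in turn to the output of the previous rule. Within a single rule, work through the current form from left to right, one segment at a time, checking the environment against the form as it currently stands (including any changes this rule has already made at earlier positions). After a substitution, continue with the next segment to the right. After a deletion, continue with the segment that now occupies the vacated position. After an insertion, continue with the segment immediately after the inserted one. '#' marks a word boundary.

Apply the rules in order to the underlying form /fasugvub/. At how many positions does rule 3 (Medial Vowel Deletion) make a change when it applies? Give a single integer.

(1) Geminate Reduction: no change — [fasugvub]
(2) Final Devoicing: [fasugvub] → [fasugvup]
(3) Medial Vowel Deletion: [fasugvup] → [fasgvp]
Rule 3 changed 2 position(s).

2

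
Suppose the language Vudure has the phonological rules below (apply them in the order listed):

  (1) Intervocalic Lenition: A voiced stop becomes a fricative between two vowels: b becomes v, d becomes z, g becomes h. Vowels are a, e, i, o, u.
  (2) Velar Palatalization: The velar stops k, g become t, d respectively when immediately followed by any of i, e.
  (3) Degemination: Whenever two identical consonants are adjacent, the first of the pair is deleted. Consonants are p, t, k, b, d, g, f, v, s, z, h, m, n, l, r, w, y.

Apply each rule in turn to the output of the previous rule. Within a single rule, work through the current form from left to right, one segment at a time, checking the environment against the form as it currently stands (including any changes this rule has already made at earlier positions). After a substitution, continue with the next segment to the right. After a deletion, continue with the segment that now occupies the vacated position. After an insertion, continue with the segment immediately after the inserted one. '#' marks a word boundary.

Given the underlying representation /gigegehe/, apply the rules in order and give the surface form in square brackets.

[dihehehe]

(1) Intervocalic Lenition: [gigegehe] → [gihehehe]
(2) Velar Palatalization: [gihehehe] → [dihehehe]
(3) Degemination: no change — [dihehehe]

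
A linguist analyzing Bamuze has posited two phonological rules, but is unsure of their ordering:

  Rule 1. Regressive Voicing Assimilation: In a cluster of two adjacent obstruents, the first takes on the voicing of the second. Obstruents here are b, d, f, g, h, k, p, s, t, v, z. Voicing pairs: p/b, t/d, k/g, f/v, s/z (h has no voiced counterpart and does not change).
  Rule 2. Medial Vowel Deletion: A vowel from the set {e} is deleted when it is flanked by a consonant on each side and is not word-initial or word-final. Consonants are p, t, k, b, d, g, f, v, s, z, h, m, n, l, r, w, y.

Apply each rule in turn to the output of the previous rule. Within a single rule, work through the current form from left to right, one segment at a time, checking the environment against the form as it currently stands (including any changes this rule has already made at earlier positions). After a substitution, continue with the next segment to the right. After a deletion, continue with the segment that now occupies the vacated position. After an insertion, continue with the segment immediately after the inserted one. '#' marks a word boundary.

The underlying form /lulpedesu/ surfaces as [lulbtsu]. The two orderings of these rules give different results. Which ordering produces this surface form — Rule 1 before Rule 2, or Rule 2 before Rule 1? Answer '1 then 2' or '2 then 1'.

Order 1 then 2:
  1 Regressive Voicing Assimilation: no change — [lulpedesu]
  2 Medial Vowel Deletion: [lulpedesu] → [lulpdsu]
  result: [lulpdsu]
Order 2 then 1:
  2 Medial Vowel Deletion: [lulpedesu] → [lulpdsu]
  1 Regressive Voicing Assimilation: [lulpdsu] → [lulbtsu]
  result: [lulbtsu]

2 then 1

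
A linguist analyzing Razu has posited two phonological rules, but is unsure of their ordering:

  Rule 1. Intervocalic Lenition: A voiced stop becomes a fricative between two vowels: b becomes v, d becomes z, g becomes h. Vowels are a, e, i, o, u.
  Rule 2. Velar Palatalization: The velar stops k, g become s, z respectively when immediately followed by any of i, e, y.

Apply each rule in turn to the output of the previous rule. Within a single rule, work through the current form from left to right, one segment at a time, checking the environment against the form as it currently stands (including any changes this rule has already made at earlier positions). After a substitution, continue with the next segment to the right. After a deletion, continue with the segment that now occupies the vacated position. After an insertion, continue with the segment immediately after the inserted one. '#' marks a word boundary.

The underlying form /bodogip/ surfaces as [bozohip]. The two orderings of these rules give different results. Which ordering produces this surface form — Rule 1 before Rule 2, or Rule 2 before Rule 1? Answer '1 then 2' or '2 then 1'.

1 then 2

Order 1 then 2:
  1 Intervocalic Lenition: [bodogip] → [bozohip]
  2 Velar Palatalization: no change — [bozohip]
  result: [bozohip]
Order 2 then 1:
  2 Velar Palatalization: [bodogip] → [bodozip]
  1 Intervocalic Lenition: [bodozip] → [bozozip]
  result: [bozozip]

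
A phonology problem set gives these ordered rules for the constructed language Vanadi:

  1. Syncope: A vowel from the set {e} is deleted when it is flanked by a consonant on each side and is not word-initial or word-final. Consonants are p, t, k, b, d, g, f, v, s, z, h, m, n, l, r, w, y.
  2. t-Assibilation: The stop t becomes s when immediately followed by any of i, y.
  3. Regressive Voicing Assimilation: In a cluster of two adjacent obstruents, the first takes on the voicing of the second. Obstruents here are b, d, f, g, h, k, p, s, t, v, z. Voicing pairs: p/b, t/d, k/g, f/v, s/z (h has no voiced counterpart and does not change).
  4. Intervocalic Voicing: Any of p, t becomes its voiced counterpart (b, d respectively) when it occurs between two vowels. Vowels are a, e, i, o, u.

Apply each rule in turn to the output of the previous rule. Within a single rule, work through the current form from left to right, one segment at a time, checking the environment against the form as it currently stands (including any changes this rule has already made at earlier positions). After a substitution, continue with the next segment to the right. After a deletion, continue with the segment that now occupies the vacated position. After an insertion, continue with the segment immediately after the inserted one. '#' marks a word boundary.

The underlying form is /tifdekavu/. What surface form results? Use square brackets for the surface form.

[sivtkavu]

1 Syncope: [tifdekavu] → [tifdkavu]
2 t-Assibilation: [tifdkavu] → [sifdkavu]
3 Regressive Voicing Assimilation: [sifdkavu] → [sivtkavu]
4 Intervocalic Voicing: no change — [sivtkavu]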